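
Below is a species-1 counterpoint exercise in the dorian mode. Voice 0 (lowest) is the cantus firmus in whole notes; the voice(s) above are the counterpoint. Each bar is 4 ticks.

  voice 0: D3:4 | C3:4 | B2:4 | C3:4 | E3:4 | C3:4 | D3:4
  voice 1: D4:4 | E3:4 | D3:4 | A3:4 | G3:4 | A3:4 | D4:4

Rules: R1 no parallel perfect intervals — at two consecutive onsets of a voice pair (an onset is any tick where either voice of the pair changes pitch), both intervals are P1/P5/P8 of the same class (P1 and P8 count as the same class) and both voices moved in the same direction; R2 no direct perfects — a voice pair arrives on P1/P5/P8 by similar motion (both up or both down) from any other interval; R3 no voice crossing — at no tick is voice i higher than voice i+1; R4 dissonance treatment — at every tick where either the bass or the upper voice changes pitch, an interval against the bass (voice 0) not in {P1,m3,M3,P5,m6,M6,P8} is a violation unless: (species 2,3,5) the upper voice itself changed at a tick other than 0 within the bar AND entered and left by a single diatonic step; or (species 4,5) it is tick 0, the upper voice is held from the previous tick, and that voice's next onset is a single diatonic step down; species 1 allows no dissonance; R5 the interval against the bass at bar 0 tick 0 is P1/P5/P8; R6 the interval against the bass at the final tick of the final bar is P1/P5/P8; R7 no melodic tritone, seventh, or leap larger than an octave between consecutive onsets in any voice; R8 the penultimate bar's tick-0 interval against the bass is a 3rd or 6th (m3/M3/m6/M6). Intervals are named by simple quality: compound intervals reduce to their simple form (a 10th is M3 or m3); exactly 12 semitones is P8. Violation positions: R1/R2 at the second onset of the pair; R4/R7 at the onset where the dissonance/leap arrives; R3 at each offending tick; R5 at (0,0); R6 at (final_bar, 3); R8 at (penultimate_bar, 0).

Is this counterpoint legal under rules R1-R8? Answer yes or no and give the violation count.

No (2 violations)

bar 0: v0=D3 v1=D4 (P8)
bar 1: v0=C3 v1=E3 (M3)
bar 2: v0=B2 v1=D3 (m3)
bar 3: v0=C3 v1=A3 (M6)
bar 4: v0=E3 v1=G3 (m3)
bar 5: v0=C3 v1=A3 (M6)
bar 6: v0=D3 v1=D4 (P8)
  R7 @ bar1.0: D4->E3 leap 10st
  R2 @ bar6.0: C3/A3 M6 -> D3/D4 P8 similar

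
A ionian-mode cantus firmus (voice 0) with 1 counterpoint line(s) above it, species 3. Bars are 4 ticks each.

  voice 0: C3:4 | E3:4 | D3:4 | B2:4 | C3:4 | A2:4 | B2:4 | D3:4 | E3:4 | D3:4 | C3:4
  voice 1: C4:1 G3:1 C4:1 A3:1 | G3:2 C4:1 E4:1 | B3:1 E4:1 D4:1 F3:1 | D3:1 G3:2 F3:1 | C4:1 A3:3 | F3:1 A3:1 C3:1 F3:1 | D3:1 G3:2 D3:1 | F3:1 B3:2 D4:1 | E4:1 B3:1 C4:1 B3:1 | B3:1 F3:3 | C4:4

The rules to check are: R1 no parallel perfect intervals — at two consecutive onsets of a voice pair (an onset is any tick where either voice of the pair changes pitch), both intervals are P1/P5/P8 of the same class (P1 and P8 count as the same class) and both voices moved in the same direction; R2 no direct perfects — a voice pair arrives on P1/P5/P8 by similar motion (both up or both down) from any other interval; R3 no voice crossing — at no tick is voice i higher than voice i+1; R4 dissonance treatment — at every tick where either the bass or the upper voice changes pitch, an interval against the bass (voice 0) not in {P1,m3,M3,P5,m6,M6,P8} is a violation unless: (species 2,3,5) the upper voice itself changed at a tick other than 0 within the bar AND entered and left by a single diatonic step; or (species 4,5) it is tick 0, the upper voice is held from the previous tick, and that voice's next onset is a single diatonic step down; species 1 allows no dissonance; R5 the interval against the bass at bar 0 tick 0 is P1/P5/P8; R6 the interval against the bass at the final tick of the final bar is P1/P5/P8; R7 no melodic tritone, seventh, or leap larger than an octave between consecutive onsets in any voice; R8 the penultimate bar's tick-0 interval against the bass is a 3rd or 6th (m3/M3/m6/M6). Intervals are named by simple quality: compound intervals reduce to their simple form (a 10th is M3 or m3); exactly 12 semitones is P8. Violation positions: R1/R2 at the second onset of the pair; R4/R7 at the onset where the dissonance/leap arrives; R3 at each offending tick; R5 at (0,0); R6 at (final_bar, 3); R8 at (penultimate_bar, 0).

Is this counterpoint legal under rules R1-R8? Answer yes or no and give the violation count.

No (6 violations)

bar 0: v0=C3 v1=C4 (P8)
bar 1: v0=E3 v1=G3 (m3)
bar 2: v0=D3 v1=B3 (M6)
bar 3: v0=B2 v1=D3 (m3)
bar 4: v0=C3 v1=C4 (P8)
bar 5: v0=A2 v1=F3 (m6)
bar 6: v0=B2 v1=D3 (m3)
bar 7: v0=D3 v1=F3 (m3)
bar 8: v0=E3 v1=E4 (P8)
bar 9: v0=D3 v1=B3 (M6)
bar 10: v0=C3 v1=C4 (P8)
  R4 @ bar2.1: D3/E4 M2 untreated
  R4 @ bar3.3: B2/F3 TT untreated
  R2 @ bar4.0: B2/F3 TT -> C3/C4 P8 similar
  R7 @ bar7.1: F3->B3 leap 6st
  R1 @ bar8.0: D3/D4 P8 -> E3/E4 P8 similar
  R7 @ bar9.1: B3->F3 leap 6st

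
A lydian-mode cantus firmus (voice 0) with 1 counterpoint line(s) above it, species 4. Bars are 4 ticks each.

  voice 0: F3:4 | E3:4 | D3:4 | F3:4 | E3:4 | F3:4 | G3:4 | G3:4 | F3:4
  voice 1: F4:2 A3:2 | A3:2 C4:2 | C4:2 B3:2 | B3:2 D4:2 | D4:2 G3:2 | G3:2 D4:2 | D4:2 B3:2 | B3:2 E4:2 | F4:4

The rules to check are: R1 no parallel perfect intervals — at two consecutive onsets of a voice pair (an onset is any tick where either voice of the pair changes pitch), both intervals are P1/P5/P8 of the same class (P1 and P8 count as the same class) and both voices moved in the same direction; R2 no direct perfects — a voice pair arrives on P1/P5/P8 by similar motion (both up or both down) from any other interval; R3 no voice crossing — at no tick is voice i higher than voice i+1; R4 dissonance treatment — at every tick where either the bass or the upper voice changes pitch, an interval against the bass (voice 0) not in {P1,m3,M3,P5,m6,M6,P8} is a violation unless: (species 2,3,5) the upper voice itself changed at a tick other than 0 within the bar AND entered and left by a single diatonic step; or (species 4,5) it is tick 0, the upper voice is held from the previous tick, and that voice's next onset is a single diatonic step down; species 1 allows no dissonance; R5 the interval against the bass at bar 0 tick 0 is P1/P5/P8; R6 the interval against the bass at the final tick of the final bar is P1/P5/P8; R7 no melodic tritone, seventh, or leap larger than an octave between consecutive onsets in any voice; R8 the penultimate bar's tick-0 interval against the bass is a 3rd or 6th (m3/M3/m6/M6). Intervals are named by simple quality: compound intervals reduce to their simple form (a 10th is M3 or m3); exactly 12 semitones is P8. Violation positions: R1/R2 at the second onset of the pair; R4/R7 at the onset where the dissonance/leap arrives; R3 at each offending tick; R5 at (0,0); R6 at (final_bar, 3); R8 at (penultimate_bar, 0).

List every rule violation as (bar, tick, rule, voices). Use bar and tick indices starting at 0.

bar 0: v0=F3 v1=F4 downbeat P8
bar 1: v0=E3 v1=A3 downbeat P4
bar 2: v0=D3 v1=C4 downbeat m7
bar 3: v0=F3 v1=B3 downbeat TT
bar 4: v0=E3 v1=D4 downbeat m7
bar 5: v0=F3 v1=G3 downbeat M2
bar 6: v0=G3 v1=D4 downbeat P5
bar 7: v0=G3 v1=B3 downbeat M3
bar 8: v0=F3 v1=F4 downbeat P8
  -> R4 @ bar 1 tick 0 v(0, 1): E3/A3 P4 untreated
  -> R4 @ bar 3 tick 0 v(0, 1): F3/B3 TT untreated
  -> R4 @ bar 4 tick 0 v(0, 1): E3/D4 m7 untreated
  -> R4 @ bar 5 tick 0 v(0, 1): F3/G3 M2 untreated

(1, 0, R4, (0, 1))
(3, 0, R4, (0, 1))
(4, 0, R4, (0, 1))
(5, 0, R4, (0, 1))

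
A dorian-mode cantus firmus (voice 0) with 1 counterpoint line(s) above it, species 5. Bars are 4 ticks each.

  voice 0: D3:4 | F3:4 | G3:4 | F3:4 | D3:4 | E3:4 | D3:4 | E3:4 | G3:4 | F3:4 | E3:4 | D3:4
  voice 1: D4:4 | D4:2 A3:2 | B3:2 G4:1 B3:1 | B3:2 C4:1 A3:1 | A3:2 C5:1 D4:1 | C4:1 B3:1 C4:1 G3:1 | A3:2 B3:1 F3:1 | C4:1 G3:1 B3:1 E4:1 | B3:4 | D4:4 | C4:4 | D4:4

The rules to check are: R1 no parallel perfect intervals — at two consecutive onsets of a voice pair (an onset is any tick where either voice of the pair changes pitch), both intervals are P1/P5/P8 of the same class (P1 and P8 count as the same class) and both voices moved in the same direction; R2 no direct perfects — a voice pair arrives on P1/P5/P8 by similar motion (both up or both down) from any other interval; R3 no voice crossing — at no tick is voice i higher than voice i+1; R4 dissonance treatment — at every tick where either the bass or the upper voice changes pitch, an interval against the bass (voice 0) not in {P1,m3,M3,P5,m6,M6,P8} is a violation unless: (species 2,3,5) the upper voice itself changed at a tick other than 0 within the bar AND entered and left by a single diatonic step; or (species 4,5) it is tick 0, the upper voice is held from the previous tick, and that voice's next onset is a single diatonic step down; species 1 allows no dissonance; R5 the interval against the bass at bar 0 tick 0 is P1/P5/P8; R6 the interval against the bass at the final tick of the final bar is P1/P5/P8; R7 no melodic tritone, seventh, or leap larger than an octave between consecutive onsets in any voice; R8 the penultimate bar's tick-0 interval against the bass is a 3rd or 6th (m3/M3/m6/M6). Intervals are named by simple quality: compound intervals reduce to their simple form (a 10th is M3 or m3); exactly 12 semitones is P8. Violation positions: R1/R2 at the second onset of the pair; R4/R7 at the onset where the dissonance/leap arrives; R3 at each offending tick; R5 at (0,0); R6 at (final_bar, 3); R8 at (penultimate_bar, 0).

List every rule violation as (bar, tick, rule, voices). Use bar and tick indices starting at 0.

(3, 0, R4, (0, 1))
(4, 2, R4, (0, 1))
(4, 2, R7, (1,))
(4, 3, R7, (1,))
(6, 3, R7, (1,))

bar 0: v0=D3 v1=D4 downbeat P8
bar 1: v0=F3 v1=D4 downbeat M6
bar 2: v0=G3 v1=B3 downbeat M3
bar 3: v0=F3 v1=B3 downbeat TT
bar 4: v0=D3 v1=A3 downbeat P5
bar 5: v0=E3 v1=C4 downbeat m6
bar 6: v0=D3 v1=A3 downbeat P5
bar 7: v0=E3 v1=C4 downbeat m6
bar 8: v0=G3 v1=B3 downbeat M3
bar 9: v0=F3 v1=D4 downbeat M6
bar 10: v0=E3 v1=C4 downbeat m6
bar 11: v0=D3 v1=D4 downbeat P8
  -> R4 @ bar 3 tick 0 v(0, 1): F3/B3 TT untreated
  -> R4 @ bar 4 tick 2 v(0, 1): D3/C5 m7 untreated
  -> R7 @ bar 4 tick 2 v(1,): A3->C5 leap 15st
  -> R7 @ bar 4 tick 3 v(1,): C5->D4 leap 10st
  -> R7 @ bar 6 tick 3 v(1,): B3->F3 leap 6st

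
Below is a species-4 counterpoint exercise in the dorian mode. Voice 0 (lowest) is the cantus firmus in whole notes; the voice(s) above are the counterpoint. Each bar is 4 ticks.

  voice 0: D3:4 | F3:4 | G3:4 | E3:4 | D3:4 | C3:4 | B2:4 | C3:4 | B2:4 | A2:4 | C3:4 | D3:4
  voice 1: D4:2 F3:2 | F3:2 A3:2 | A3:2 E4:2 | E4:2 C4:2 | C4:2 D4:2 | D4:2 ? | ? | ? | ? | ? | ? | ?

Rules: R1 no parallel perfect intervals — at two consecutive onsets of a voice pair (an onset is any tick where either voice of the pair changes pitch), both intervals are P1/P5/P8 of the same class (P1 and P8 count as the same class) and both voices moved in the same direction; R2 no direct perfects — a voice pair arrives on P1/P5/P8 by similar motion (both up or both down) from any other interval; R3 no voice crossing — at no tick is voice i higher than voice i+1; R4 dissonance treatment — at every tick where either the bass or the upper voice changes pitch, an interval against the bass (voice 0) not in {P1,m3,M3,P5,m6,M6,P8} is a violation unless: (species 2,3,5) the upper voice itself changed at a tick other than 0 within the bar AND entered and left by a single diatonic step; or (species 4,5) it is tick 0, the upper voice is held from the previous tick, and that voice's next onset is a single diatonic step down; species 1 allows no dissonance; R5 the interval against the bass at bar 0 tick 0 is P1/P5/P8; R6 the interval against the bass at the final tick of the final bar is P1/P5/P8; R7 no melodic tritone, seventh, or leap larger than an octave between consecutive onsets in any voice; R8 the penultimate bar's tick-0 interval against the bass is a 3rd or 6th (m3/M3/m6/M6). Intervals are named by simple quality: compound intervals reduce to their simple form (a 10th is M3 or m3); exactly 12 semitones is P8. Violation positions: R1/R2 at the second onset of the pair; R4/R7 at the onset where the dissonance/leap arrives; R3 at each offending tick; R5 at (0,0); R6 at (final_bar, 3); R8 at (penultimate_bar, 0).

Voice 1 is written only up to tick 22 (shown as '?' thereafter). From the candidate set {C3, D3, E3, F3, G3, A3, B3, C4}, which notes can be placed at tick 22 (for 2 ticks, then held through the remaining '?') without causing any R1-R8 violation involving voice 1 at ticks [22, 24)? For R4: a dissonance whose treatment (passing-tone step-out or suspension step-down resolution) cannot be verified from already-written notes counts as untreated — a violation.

{A3, C4, G3}

C3: violates R7
D3: violates R4
E3: violates R7
F3: violates R4
G3: legal
A3: legal
B3: violates R4
C4: legal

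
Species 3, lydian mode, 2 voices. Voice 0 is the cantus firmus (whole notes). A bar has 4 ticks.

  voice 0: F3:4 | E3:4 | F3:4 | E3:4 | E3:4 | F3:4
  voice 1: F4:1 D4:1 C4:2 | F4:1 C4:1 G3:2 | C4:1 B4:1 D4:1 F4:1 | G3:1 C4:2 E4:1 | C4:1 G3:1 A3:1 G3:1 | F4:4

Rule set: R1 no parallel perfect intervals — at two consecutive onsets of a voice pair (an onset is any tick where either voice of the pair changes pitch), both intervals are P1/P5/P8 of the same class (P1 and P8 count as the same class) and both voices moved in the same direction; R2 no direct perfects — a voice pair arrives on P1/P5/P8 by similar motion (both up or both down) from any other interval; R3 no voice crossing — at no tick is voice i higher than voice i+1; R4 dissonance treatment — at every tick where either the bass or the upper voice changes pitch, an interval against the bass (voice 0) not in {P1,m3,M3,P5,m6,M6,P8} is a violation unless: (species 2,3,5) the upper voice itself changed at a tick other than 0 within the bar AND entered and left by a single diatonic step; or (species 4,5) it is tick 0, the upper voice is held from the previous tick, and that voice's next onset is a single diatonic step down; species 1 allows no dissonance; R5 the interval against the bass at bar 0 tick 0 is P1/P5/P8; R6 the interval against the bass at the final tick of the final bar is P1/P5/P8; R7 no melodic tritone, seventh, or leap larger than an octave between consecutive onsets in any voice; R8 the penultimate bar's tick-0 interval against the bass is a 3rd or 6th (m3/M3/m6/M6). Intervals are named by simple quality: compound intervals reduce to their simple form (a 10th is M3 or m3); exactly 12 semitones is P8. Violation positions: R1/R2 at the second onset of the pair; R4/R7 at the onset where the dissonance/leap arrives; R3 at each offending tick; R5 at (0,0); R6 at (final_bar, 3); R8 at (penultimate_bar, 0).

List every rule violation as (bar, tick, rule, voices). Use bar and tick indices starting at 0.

(1, 0, R4, (0, 1))
(2, 0, R2, (0, 1))
(2, 1, R4, (0, 1))
(2, 1, R7, (1,))
(3, 0, R7, (1,))
(5, 0, R2, (0, 1))
(5, 0, R7, (1,))

bar 0: v0=F3 v1=F4 downbeat P8
bar 1: v0=E3 v1=F4 downbeat m2
bar 2: v0=F3 v1=C4 downbeat P5
bar 3: v0=E3 v1=G3 downbeat m3
bar 4: v0=E3 v1=C4 downbeat m6
bar 5: v0=F3 v1=F4 downbeat P8
  -> R4 @ bar 1 tick 0 v(0, 1): E3/F4 m2 untreated
  -> R2 @ bar 2 tick 0 v(0, 1): E3/G3 m3 -> F3/C4 P5 similar
  -> R4 @ bar 2 tick 1 v(0, 1): F3/B4 TT untreated
  -> R7 @ bar 2 tick 1 v(1,): C4->B4 leap 11st
  -> R7 @ bar 3 tick 0 v(1,): F4->G3 leap 10st
  -> R2 @ bar 5 tick 0 v(0, 1): E3/G3 m3 -> F3/F4 P8 similar
  -> R7 @ bar 5 tick 0 v(1,): G3->F4 leap 10st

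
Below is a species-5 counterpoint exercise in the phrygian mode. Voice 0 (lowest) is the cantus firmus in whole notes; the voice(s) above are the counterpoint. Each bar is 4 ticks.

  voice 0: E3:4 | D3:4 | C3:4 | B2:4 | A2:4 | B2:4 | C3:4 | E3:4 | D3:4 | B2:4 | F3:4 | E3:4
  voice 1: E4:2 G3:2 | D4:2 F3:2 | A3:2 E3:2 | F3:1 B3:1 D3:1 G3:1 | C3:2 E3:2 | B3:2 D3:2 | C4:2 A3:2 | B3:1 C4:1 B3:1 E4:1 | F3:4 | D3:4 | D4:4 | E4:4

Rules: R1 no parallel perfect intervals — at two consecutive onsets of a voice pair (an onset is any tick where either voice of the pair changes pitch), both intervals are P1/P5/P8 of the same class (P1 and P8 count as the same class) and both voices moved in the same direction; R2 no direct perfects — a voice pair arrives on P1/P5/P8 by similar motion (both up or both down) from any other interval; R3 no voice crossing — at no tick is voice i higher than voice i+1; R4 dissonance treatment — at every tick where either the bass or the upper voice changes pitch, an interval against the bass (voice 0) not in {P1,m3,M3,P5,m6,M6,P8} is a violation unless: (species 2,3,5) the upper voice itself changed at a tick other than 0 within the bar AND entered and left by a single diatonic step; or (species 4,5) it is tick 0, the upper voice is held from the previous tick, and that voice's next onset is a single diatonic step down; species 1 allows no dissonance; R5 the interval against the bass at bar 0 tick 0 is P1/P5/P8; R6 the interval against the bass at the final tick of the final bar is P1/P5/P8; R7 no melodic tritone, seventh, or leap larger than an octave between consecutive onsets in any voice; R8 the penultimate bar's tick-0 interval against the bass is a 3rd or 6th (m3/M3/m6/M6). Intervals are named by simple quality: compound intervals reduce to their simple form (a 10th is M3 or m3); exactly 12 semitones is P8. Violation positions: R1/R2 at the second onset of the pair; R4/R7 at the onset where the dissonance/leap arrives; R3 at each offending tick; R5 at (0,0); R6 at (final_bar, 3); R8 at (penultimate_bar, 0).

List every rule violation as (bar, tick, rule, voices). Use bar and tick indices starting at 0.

(3, 0, R4, (0, 1))
(3, 1, R7, (1,))
(5, 0, R2, (0, 1))
(6, 0, R2, (0, 1))
(6, 0, R7, (1,))
(7, 0, R2, (0, 1))
(8, 0, R7, (1,))
(10, 0, R7, (0,))

bar 0: v0=E3 v1=E4 downbeat P8
bar 1: v0=D3 v1=D4 downbeat P8
bar 2: v0=C3 v1=A3 downbeat M6
bar 3: v0=B2 v1=F3 downbeat TT
bar 4: v0=A2 v1=C3 downbeat m3
bar 5: v0=B2 v1=B3 downbeat P8
bar 6: v0=C3 v1=C4 downbeat P8
bar 7: v0=E3 v1=B3 downbeat P5
bar 8: v0=D3 v1=F3 downbeat m3
bar 9: v0=B2 v1=D3 downbeat m3
bar 10: v0=F3 v1=D4 downbeat M6
bar 11: v0=E3 v1=E4 downbeat P8
  -> R4 @ bar 3 tick 0 v(0, 1): B2/F3 TT untreated
  -> R7 @ bar 3 tick 1 v(1,): F3->B3 leap 6st
  -> R2 @ bar 5 tick 0 v(0, 1): A2/E3 P5 -> B2/B3 P8 similar
  -> R2 @ bar 6 tick 0 v(0, 1): B2/D3 m3 -> C3/C4 P8 similar
  -> R7 @ bar 6 tick 0 v(1,): D3->C4 leap 10st
  -> R2 @ bar 7 tick 0 v(0, 1): C3/A3 M6 -> E3/B3 P5 similar
  -> R7 @ bar 8 tick 0 v(1,): E4->F3 leap 11st
  -> R7 @ bar 10 tick 0 v(0,): B2->F3 leap 6st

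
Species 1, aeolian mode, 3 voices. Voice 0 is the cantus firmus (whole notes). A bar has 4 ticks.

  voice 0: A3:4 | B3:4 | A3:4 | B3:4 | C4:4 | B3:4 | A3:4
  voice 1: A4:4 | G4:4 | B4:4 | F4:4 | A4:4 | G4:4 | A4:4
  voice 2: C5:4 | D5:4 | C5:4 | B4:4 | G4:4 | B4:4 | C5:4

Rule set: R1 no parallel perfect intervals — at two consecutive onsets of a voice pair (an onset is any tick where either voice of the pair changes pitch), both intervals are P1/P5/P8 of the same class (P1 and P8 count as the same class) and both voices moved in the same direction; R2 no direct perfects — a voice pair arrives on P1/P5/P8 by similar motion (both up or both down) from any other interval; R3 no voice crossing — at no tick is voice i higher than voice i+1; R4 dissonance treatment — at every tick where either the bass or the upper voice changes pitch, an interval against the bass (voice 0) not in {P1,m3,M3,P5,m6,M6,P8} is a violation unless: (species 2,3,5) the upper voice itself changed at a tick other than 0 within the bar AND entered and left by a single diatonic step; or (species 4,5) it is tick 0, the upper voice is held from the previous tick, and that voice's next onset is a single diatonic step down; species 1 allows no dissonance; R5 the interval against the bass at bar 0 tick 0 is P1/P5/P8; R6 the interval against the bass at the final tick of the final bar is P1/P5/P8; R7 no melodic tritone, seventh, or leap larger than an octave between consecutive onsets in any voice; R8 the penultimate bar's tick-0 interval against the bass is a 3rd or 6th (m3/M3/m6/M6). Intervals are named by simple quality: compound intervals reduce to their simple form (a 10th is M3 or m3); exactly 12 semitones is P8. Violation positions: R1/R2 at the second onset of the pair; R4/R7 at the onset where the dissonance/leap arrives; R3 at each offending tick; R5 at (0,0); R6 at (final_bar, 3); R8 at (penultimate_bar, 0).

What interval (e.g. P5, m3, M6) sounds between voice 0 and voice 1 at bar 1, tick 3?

m6

voice 0=B3 voice 1=G4 -> m6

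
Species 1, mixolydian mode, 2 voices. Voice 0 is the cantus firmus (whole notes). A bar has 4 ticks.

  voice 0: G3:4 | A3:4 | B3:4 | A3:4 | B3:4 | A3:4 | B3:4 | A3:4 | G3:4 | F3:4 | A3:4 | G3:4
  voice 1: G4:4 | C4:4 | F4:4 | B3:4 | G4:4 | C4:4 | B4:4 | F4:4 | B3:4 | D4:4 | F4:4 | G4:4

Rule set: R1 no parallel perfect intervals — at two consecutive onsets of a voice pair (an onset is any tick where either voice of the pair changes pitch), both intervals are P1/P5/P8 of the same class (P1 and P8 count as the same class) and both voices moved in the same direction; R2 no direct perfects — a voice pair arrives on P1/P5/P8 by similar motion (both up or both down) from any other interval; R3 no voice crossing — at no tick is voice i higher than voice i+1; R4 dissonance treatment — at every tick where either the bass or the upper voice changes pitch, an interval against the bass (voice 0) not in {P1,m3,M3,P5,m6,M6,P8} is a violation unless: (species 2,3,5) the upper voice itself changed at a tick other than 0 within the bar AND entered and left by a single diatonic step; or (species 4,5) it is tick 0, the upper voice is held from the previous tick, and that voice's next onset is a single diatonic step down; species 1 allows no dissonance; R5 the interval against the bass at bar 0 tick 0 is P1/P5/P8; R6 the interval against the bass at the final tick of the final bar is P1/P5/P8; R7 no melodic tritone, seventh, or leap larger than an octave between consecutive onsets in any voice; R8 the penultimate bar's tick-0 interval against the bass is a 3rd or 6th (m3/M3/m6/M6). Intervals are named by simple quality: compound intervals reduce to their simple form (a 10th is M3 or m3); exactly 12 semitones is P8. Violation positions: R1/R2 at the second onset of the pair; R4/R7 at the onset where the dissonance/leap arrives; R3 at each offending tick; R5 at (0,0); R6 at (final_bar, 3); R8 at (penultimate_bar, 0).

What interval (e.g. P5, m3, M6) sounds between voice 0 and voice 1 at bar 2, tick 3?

TT

voice 0=B3 voice 1=F4 -> TT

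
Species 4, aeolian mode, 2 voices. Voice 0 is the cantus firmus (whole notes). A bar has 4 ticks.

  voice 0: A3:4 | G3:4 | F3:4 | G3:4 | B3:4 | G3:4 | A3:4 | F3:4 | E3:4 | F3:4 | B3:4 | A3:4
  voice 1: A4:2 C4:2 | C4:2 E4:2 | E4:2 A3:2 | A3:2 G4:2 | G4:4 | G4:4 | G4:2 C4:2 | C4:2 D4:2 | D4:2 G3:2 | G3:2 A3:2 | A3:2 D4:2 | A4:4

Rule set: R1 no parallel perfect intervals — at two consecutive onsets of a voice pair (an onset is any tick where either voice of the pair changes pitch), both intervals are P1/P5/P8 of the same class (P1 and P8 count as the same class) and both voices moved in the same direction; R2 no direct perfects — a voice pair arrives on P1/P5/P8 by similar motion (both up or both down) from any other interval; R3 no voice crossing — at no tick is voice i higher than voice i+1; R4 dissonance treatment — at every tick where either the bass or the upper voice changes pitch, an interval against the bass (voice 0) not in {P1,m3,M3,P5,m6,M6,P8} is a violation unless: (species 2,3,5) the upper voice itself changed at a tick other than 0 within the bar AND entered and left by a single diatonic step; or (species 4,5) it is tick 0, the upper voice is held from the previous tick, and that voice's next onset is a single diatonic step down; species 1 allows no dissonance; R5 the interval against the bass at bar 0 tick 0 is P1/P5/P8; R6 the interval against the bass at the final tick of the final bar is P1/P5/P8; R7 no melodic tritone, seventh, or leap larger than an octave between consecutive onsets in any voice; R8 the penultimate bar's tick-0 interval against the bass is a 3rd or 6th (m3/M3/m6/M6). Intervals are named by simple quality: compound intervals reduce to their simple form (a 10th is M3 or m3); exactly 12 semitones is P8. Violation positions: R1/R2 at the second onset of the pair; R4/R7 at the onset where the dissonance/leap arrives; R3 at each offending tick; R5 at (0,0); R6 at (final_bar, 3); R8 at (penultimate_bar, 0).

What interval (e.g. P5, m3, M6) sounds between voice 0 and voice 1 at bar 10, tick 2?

voice 0=B3 voice 1=D4 -> m3

m3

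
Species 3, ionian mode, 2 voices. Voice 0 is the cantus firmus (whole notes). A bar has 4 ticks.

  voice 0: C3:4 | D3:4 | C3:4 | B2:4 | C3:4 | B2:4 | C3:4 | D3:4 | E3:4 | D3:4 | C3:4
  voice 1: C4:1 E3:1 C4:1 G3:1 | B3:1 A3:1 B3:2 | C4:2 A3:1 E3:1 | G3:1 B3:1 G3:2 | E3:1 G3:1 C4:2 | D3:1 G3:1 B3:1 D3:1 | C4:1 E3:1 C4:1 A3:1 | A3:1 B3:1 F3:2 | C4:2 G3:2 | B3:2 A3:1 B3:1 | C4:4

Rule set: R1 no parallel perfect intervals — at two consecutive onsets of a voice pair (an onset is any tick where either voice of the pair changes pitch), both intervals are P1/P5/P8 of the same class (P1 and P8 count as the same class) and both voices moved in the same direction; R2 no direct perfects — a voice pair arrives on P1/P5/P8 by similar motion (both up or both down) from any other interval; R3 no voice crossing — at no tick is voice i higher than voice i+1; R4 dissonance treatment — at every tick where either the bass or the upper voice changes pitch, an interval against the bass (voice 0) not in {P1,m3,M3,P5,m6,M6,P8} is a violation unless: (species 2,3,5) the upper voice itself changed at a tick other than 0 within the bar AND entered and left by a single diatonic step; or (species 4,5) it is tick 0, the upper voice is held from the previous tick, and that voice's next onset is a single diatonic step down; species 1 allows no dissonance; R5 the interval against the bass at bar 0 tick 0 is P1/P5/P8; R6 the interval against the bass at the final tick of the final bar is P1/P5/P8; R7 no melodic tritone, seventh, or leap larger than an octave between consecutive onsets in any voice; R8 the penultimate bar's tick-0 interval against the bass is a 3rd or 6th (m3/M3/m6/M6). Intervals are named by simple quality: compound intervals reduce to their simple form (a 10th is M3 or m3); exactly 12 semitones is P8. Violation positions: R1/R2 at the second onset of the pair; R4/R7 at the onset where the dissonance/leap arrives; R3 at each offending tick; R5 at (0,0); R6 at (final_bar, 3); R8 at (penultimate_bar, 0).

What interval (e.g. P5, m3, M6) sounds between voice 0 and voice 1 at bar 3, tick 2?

m6

voice 0=B2 voice 1=G3 -> m6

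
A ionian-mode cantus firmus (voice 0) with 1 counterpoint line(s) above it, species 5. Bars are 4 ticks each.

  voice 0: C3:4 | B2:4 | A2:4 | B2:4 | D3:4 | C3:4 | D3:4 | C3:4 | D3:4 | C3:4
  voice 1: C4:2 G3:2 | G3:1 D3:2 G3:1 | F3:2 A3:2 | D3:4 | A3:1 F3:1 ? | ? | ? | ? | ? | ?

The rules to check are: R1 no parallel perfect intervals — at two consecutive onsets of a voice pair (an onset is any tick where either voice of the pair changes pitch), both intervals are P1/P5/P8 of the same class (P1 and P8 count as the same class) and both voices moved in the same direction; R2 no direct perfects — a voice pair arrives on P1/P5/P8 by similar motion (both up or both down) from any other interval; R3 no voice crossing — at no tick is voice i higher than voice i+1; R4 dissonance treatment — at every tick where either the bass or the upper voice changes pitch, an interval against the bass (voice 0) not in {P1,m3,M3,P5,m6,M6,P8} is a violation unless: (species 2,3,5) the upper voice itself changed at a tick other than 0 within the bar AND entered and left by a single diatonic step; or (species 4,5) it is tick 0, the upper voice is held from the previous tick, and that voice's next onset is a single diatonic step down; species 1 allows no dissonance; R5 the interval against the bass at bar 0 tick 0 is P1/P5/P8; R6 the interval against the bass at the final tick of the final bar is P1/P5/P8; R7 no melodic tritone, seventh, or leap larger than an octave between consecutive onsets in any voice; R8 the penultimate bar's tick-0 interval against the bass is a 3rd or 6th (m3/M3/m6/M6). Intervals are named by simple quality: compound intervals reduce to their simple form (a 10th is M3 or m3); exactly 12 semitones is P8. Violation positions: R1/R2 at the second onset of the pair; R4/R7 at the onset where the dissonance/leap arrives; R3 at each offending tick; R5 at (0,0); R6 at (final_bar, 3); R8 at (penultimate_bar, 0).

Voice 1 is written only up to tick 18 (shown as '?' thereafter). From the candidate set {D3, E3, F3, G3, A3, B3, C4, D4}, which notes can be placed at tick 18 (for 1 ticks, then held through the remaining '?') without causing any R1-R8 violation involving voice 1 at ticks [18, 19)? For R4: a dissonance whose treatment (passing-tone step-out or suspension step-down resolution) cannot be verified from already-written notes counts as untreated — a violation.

D3: legal
E3: violates R4
F3: legal
G3: violates R4
A3: legal
B3: violates R7
C4: violates R4
D4: legal

{A3, D3, D4, F3}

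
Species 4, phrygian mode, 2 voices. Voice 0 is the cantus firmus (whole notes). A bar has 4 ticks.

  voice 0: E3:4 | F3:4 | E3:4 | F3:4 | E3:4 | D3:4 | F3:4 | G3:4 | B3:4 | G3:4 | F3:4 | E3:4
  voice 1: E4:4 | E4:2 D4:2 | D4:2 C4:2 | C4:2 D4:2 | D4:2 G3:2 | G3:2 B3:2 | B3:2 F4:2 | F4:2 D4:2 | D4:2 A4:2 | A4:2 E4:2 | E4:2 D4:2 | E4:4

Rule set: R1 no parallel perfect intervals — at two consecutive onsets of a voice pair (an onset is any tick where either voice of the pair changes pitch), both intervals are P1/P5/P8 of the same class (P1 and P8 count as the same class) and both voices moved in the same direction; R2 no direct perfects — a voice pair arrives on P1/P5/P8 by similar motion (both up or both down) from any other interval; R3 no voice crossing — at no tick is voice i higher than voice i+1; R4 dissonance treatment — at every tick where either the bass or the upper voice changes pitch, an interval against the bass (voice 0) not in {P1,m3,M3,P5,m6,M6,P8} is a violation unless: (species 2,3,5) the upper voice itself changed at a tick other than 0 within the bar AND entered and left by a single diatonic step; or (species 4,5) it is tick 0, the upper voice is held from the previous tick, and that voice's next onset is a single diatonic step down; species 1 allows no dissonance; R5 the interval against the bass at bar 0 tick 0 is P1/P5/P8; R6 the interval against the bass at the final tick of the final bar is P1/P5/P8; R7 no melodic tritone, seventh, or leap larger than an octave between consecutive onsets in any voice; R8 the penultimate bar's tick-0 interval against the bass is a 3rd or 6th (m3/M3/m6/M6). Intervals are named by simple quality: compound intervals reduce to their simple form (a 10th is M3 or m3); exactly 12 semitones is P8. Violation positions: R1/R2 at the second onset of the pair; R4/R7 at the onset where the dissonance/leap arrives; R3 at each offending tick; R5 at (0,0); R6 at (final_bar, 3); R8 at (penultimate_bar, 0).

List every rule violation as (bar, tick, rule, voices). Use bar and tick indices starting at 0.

bar 0: v0=E3 v1=E4 downbeat P8
bar 1: v0=F3 v1=E4 downbeat M7
bar 2: v0=E3 v1=D4 downbeat m7
bar 3: v0=F3 v1=C4 downbeat P5
bar 4: v0=E3 v1=D4 downbeat m7
bar 5: v0=D3 v1=G3 downbeat P4
bar 6: v0=F3 v1=B3 downbeat TT
bar 7: v0=G3 v1=F4 downbeat m7
bar 8: v0=B3 v1=D4 downbeat m3
bar 9: v0=G3 v1=A4 downbeat M2
bar 10: v0=F3 v1=E4 downbeat M7
bar 11: v0=E3 v1=E4 downbeat P8
  -> R4 @ bar 4 tick 0 v(0, 1): E3/D4 m7 untreated
  -> R4 @ bar 5 tick 0 v(0, 1): D3/G3 P4 untreated
  -> R4 @ bar 6 tick 0 v(0, 1): F3/B3 TT untreated
  -> R7 @ bar 6 tick 2 v(1,): B3->F4 leap 6st
  -> R4 @ bar 7 tick 0 v(0, 1): G3/F4 m7 untreated
  -> R4 @ bar 8 tick 2 v(0, 1): B3/A4 m7 untreated
  -> R4 @ bar 9 tick 0 v(0, 1): G3/A4 M2 untreated
  -> R8 @ bar 10 tick 0 v(0, 1): penult M7 not 3rd/6th

(4, 0, R4, (0, 1))
(5, 0, R4, (0, 1))
(6, 0, R4, (0, 1))
(6, 2, R7, (1,))
(7, 0, R4, (0, 1))
(8, 2, R4, (0, 1))
(9, 0, R4, (0, 1))
(10, 0, R8, (0, 1))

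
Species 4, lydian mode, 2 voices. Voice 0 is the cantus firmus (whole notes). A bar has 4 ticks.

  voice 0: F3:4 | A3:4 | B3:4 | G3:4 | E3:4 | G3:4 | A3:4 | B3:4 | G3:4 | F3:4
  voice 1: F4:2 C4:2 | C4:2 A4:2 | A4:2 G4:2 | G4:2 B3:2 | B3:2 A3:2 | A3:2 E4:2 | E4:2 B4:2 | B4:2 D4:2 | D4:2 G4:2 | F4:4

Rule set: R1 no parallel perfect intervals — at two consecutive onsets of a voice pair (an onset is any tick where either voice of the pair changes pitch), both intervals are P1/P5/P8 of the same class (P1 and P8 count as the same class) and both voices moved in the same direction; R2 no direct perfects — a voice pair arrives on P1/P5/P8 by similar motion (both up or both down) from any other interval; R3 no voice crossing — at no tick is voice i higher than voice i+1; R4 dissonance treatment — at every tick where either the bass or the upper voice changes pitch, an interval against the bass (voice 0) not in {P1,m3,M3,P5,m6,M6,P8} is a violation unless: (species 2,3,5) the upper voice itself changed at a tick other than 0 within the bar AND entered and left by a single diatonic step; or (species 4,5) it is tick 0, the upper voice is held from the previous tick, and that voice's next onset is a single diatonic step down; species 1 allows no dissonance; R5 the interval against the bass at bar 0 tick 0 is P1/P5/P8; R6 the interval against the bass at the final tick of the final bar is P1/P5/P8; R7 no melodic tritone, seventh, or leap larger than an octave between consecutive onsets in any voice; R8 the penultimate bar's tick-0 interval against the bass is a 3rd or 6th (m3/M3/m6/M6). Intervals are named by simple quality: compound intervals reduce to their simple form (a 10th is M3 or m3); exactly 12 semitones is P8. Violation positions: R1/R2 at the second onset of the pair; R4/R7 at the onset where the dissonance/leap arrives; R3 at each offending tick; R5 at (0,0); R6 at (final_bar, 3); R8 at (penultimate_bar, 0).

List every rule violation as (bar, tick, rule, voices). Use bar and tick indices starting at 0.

bar 0: v0=F3 v1=F4 downbeat P8
bar 1: v0=A3 v1=C4 downbeat m3
bar 2: v0=B3 v1=A4 downbeat m7
bar 3: v0=G3 v1=G4 downbeat P8
bar 4: v0=E3 v1=B3 downbeat P5
bar 5: v0=G3 v1=A3 downbeat M2
bar 6: v0=A3 v1=E4 downbeat P5
bar 7: v0=B3 v1=B4 downbeat P8
bar 8: v0=G3 v1=D4 downbeat P5
bar 9: v0=F3 v1=F4 downbeat P8
  -> R4 @ bar 4 tick 2 v(0, 1): E3/A3 P4 untreated
  -> R4 @ bar 5 tick 0 v(0, 1): G3/A3 M2 untreated
  -> R4 @ bar 6 tick 2 v(0, 1): A3/B4 M2 untreated
  -> R8 @ bar 8 tick 0 v(0, 1): penult P5 not 3rd/6th
  -> R1 @ bar 9 tick 0 v(0, 1): G3/G4 P8 -> F3/F4 P8 similar

(4, 2, R4, (0, 1))
(5, 0, R4, (0, 1))
(6, 2, R4, (0, 1))
(8, 0, R8, (0, 1))
(9, 0, R1, (0, 1))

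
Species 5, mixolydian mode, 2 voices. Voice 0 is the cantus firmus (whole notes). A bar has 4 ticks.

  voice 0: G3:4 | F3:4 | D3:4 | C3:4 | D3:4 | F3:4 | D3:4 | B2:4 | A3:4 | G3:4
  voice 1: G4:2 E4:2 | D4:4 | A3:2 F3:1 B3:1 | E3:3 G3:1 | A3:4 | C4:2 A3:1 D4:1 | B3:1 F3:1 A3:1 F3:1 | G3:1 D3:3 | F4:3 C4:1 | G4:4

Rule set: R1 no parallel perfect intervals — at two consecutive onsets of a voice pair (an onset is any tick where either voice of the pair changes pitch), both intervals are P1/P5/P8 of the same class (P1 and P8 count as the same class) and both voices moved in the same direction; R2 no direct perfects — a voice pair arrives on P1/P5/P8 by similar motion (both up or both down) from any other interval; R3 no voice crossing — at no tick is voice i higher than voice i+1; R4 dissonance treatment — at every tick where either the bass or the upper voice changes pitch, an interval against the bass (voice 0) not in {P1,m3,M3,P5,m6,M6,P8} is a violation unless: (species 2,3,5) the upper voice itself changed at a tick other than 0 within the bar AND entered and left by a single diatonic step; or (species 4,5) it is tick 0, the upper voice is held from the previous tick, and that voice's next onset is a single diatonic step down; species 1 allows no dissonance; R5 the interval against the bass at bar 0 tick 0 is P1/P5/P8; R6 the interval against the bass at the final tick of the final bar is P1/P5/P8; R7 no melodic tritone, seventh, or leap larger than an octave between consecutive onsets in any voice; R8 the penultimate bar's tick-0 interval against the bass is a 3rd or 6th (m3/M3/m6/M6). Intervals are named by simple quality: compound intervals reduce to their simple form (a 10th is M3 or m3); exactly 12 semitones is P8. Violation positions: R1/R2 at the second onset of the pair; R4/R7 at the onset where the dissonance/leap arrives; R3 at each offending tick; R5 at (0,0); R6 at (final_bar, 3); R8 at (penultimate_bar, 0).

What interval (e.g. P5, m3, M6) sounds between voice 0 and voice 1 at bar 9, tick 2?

voice 0=G3 voice 1=G4 -> P8

P8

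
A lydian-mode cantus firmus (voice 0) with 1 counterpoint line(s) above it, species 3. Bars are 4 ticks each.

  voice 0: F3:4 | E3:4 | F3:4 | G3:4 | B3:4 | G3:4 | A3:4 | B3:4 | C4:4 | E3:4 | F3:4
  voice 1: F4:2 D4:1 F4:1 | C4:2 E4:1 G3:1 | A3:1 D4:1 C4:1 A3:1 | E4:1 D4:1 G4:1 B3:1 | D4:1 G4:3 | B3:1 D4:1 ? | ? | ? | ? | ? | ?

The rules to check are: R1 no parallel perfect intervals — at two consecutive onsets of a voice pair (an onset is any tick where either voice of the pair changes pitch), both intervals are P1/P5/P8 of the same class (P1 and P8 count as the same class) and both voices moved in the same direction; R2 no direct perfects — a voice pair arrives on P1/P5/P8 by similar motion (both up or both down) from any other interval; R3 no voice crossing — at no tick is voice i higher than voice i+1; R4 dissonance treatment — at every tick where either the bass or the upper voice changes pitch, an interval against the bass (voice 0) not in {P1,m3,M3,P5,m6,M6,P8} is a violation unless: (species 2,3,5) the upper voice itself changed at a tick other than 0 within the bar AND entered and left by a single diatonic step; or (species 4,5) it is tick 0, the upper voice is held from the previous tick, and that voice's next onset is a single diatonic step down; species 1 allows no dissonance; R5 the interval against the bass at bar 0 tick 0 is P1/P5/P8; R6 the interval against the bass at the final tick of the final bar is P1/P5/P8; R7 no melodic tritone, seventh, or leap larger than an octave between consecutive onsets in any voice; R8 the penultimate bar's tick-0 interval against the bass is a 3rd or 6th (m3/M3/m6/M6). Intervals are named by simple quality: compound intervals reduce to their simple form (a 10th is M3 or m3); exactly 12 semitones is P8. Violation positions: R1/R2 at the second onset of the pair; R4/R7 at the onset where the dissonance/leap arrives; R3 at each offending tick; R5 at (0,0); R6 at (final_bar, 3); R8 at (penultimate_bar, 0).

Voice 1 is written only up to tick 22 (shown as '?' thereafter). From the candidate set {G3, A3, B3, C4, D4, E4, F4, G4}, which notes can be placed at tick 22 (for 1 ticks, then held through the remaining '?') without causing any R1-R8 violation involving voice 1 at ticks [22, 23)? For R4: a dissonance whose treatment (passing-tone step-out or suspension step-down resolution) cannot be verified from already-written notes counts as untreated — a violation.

{B3, D4, E4, G3, G4}

G3: legal
A3: violates R4
B3: legal
C4: violates R4
D4: legal
E4: legal
F4: violates R4
G4: legal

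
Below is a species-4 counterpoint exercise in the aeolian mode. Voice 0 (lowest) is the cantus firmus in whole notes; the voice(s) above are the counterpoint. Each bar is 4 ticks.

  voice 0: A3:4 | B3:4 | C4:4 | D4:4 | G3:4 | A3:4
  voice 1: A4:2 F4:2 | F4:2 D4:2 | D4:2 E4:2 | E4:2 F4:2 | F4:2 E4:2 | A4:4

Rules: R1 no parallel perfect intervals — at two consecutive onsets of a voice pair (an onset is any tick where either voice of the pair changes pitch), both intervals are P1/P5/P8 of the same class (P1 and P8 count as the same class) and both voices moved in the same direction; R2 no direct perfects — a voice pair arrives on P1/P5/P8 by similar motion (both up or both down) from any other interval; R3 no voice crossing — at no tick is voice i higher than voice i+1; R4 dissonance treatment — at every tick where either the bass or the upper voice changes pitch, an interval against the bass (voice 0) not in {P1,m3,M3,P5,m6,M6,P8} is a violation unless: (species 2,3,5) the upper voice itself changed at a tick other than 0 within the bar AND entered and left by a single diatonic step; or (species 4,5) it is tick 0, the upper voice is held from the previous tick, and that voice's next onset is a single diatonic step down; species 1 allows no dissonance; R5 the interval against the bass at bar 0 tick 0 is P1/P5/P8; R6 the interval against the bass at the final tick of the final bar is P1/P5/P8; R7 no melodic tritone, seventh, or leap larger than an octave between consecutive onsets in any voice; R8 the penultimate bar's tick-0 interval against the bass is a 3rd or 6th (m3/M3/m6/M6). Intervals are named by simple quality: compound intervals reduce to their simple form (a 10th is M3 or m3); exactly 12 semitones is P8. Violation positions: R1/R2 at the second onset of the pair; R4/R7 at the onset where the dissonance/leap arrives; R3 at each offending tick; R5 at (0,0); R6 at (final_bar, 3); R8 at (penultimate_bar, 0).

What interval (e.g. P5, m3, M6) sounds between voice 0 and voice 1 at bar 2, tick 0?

voice 0=C4 voice 1=D4 -> M2

M2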